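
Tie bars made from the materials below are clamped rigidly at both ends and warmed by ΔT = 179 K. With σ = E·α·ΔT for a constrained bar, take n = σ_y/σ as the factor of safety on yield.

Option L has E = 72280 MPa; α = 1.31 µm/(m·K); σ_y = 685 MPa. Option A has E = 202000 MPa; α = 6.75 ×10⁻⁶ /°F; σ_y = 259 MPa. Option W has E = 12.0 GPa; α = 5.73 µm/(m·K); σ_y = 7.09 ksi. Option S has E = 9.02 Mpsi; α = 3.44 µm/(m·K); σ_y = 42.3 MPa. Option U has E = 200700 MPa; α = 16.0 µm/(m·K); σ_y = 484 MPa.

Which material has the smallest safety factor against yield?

With everything in SI (GPa, ×10⁻⁶/K, MPa):
  option L: E = 72.28, α = 1.31, σ_y = 685.0 → σ = 16.9 MPa, n = 40.4
  option A: E = 202.0, α = 12.1, σ_y = 259.0 → σ = 439 MPa, n = 0.590
  option W: E = 12.00, α = 5.73, σ_y = 48.88 → σ = 12.3 MPa, n = 3.97
  option S: E = 62.19, α = 3.44, σ_y = 42.30 → σ = 38.3 MPa, n = 1.10
  option U: E = 200.7, α = 16.0, σ_y = 484.0 → σ = 575 MPa, n = 0.842
Smallest n: option A with n = 0.590.

option A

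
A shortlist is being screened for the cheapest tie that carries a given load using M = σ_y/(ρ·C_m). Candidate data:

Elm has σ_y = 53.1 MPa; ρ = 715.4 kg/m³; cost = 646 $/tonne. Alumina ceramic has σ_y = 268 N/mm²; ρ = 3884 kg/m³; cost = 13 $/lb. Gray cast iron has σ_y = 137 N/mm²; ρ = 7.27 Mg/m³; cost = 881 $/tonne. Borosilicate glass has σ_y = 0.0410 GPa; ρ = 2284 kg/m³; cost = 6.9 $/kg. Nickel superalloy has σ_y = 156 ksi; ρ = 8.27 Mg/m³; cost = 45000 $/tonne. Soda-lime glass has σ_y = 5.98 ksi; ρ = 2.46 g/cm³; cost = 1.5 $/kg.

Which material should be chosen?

elm

After converting to SI:
  elm: σ_y = 53.10 MPa, ρ = 715.4 kg/m³, cost = 0.6460 $/kg
  alumina ceramic: σ_y = 268.0 MPa, ρ = 3884 kg/m³, cost = 28.66 $/kg
  gray cast iron: σ_y = 137.0 MPa, ρ = 7270 kg/m³, cost = 0.8810 $/kg
  borosilicate glass: σ_y = 41.00 MPa, ρ = 2284 kg/m³, cost = 6.900 $/kg
  nickel superalloy: σ_y = 1076 MPa, ρ = 8270 kg/m³, cost = 45.00 $/kg
  soda-lime glass: σ_y = 41.23 MPa, ρ = 2460 kg/m³, cost = 1.500 $/kg
  elm: M = 115 kN·m per $
  gray cast iron: M = 21.4 kN·m per $
  soda-lime glass: M = 11.2 kN·m per $
  nickel superalloy: M = 2.89 kN·m per $
  borosilicate glass: M = 2.60 kN·m per $
  alumina ceramic: M = 2.41 kN·m per $
The maximum is for elm.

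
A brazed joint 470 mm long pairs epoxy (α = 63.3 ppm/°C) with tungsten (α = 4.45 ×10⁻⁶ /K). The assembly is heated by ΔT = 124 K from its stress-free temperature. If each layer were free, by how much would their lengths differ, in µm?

3430 µm

Δα = |63.3 − 4.45|×10⁻⁶/K = 58.8×10⁻⁶/K.
ΔL_mismatch = Δα·L·ΔT = 58.8×10⁻⁶ × 470.0 mm × 124.0 K = 3430 µm.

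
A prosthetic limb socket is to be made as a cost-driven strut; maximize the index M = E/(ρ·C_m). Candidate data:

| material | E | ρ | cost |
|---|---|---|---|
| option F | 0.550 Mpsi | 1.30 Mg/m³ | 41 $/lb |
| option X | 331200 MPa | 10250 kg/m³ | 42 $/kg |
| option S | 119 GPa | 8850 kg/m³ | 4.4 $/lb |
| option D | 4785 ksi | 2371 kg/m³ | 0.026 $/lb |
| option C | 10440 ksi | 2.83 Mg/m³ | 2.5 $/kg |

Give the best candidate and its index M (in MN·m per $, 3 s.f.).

option D, M = 243 MN·m per $

Convert each candidate to consistent units, then evaluate M:
  option F: E = 3.792 GPa, ρ = 1300 kg/m³, cost = 90.39 $/kg
  option X: E = 331.2 GPa, ρ = 10250 kg/m³, cost = 42.00 $/kg
  option S: E = 119.0 GPa, ρ = 8850 kg/m³, cost = 9.700 $/kg
  option D: E = 32.99 GPa, ρ = 2371 kg/m³, cost = 0.05732 $/kg
  option C: E = 71.98 GPa, ρ = 2830 kg/m³, cost = 2.500 $/kg
  option D: M = 243 MN·m per $
  option C: M = 10.2 MN·m per $
  option S: M = 1.39 MN·m per $
  option X: M = 0.769 MN·m per $
  option F: M = 0.0323 MN·m per $
Option D ranks first.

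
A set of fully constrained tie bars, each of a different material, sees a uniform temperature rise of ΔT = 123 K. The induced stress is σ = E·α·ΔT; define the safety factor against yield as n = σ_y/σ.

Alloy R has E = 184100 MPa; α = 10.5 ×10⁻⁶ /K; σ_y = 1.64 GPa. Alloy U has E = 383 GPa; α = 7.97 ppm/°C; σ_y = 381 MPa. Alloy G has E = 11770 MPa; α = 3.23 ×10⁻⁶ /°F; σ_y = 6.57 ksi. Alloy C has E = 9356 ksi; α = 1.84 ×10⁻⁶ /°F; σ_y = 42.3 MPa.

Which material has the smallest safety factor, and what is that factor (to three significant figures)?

alloy U, n = 1.01

In consistent units (E in GPa, α in ×10⁻⁶/K, σ_y in MPa):
  alloy R: E = 184.1, α = 10.5, σ_y = 1640 → σ = 238 MPa, n = 6.90
  alloy U: E = 383.0, α = 7.97, σ_y = 381.0 → σ = 375 MPa, n = 1.01
  alloy G: E = 11.77, α = 5.81, σ_y = 45.30 → σ = 8.42 MPa, n = 5.38
  alloy C: E = 64.51, α = 3.31, σ_y = 42.30 → σ = 26.3 MPa, n = 1.61
Smallest n: alloy U with n = 1.01.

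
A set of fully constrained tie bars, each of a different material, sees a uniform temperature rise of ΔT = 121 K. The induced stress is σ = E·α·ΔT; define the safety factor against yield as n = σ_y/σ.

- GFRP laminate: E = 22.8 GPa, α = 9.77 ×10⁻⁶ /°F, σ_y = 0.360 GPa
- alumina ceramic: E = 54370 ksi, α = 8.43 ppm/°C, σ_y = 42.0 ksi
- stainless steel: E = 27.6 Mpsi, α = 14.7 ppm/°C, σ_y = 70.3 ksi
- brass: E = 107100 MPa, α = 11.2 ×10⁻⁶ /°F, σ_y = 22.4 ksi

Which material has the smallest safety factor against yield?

Converting E to GPa, α to ×10⁻⁶/K, σ_y to MPa, then σ and n for each:
  GFRP laminate: E = 22.80, α = 17.6, σ_y = 360.0 → σ = 48.5 MPa, n = 7.42
  alumina ceramic: E = 374.9, α = 8.43, σ_y = 289.6 → σ = 382 MPa, n = 0.757
  stainless steel: E = 190.3, α = 14.7, σ_y = 484.7 → σ = 338 MPa, n = 1.43
  brass: E = 107.1, α = 20.2, σ_y = 154.4 → σ = 261 MPa, n = 0.591
Brass has the lowest safety factor, n = 0.591.

brass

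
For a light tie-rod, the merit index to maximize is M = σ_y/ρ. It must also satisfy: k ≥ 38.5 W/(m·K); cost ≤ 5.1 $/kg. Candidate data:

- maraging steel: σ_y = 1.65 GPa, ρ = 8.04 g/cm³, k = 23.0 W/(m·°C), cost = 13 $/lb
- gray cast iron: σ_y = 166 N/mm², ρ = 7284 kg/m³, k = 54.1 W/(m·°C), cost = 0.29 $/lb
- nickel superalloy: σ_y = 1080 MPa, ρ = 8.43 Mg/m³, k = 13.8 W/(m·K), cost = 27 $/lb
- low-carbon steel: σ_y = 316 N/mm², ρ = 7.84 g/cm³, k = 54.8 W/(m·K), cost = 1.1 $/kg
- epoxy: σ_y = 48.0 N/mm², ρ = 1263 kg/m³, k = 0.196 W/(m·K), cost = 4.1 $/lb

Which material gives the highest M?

Screen on constraints: k ≥ 38.5 W/(m·K); cost ≤ 5.1 $/kg. Survivors: gray cast iron, low-carbon steel.
Putting every candidate on a common basis:
  gray cast iron: σ_y = 166.0 MPa, ρ = 7284 kg/m³
  low-carbon steel: σ_y = 316.0 MPa, ρ = 7840 kg/m³
  low-carbon steel: M = 40.3 kN·m/kg
  gray cast iron: M = 22.8 kN·m/kg
The maximum is for low-carbon steel.

low-carbon steel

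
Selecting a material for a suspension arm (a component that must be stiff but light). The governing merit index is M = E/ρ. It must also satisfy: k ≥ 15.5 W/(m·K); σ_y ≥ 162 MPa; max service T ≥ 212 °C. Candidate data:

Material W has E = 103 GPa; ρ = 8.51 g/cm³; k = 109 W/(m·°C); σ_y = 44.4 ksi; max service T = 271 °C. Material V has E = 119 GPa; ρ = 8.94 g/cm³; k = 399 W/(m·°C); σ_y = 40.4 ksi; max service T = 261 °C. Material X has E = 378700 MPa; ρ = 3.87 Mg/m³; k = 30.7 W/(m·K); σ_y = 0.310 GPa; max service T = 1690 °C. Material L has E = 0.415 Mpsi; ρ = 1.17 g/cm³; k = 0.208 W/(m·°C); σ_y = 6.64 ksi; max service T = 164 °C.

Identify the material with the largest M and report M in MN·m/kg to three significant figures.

Screen on constraints: k ≥ 15.5 W/(m·K); σ_y ≥ 162 MPa; max service T ≥ 212 °C. Survivors: material W, material V, material X.
After converting to SI:
  material W: E = 103.0 GPa, ρ = 8510 kg/m³
  material V: E = 119.0 GPa, ρ = 8940 kg/m³
  material X: E = 378.7 GPa, ρ = 3870 kg/m³
  material X: M = 97.9 MN·m/kg
  material V: M = 13.3 MN·m/kg
  material W: M = 12.1 MN·m/kg
Material X ranks first.

material X, M = 97.9 MN·m/kg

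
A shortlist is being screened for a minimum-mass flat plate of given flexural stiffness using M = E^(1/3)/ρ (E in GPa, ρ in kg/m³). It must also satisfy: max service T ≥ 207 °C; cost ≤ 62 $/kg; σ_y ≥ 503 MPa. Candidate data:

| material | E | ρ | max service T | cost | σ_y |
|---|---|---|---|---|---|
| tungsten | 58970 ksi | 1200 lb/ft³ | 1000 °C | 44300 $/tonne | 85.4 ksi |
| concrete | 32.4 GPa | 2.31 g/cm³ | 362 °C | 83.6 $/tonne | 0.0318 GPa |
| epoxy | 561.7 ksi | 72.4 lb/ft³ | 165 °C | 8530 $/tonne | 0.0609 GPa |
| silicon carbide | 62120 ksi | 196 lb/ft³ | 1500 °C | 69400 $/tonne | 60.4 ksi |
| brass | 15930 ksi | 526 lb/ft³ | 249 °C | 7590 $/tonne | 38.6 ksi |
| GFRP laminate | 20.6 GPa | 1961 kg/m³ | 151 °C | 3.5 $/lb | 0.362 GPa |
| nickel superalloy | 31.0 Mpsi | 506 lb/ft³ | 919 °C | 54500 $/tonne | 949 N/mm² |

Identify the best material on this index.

nickel superalloy

Screen on constraints: max service T ≥ 207 °C; cost ≤ 62 $/kg; σ_y ≥ 503 MPa. Survivors: tungsten, nickel superalloy.
In SI units:
  tungsten: E = 406.6 GPa, ρ = 19220 kg/m³
  nickel superalloy: E = 213.7 GPa, ρ = 8105 kg/m³
  nickel superalloy: M = 0.738×10⁻³
  tungsten: M = 0.385×10⁻³
Nickel superalloy has the largest M.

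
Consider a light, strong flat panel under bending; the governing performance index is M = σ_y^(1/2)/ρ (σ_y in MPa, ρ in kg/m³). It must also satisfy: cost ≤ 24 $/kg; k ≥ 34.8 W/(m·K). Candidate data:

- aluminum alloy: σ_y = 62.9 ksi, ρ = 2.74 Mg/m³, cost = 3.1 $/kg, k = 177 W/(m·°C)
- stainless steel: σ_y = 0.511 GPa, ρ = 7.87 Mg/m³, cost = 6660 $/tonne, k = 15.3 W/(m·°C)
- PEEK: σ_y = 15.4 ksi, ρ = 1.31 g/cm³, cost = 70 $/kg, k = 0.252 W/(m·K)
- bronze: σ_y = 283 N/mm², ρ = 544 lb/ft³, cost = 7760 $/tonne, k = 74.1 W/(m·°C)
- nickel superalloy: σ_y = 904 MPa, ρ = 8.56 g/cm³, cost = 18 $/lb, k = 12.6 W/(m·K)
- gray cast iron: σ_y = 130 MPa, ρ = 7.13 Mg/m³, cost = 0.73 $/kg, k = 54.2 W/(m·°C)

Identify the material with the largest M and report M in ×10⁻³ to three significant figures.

aluminum alloy, M = 7.60×10⁻³

Screen on constraints: cost ≤ 24 $/kg; k ≥ 34.8 W/(m·K). Survivors: aluminum alloy, bronze, gray cast iron.
Normalizing units and computing the index:
  aluminum alloy: σ_y = 433.7 MPa, ρ = 2740 kg/m³
  bronze: σ_y = 283.0 MPa, ρ = 8714 kg/m³
  gray cast iron: σ_y = 130.0 MPa, ρ = 7130 kg/m³
  aluminum alloy: M = 7.60×10⁻³
  bronze: M = 1.93×10⁻³
  gray cast iron: M = 1.60×10⁻³
Aluminum alloy ranks first.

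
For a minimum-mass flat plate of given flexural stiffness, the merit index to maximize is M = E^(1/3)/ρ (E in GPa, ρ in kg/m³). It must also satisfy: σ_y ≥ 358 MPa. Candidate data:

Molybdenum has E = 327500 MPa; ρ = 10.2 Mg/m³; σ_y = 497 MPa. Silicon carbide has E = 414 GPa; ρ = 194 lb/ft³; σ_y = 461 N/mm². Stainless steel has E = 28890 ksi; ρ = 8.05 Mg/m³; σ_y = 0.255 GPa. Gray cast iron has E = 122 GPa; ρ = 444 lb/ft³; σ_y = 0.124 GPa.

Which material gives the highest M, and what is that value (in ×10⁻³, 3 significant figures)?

silicon carbide, M = 2.40×10⁻³

Screen on constraints: σ_y ≥ 358 MPa. Survivors: molybdenum, silicon carbide.
After converting to SI:
  molybdenum: E = 327.5 GPa, ρ = 10200 kg/m³
  silicon carbide: E = 414.0 GPa, ρ = 3108 kg/m³
  silicon carbide: M = 2.40×10⁻³
  molybdenum: M = 0.676×10⁻³
The maximum is for silicon carbide.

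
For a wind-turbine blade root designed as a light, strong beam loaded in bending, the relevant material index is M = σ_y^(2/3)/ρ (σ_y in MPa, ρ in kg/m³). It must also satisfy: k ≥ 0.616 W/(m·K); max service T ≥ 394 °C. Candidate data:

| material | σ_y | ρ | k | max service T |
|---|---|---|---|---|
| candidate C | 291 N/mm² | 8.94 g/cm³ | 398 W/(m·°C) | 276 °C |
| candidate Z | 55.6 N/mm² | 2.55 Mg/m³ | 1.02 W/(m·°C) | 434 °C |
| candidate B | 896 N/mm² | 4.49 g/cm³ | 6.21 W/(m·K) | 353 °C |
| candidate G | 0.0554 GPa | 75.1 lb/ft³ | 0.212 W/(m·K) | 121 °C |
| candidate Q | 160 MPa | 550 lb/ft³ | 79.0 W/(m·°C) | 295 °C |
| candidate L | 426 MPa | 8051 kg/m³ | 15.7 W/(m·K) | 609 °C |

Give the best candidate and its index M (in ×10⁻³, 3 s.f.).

Screen on constraints: k ≥ 0.616 W/(m·K); max service T ≥ 394 °C. Survivors: candidate Z, candidate L.
After converting to SI:
  candidate Z: σ_y = 55.60 MPa, ρ = 2550 kg/m³
  candidate L: σ_y = 426.0 MPa, ρ = 8051 kg/m³
  candidate L: M = 7.03×10⁻³
  candidate Z: M = 5.71×10⁻³
Highest index: candidate L.

candidate L, M = 7.03×10⁻³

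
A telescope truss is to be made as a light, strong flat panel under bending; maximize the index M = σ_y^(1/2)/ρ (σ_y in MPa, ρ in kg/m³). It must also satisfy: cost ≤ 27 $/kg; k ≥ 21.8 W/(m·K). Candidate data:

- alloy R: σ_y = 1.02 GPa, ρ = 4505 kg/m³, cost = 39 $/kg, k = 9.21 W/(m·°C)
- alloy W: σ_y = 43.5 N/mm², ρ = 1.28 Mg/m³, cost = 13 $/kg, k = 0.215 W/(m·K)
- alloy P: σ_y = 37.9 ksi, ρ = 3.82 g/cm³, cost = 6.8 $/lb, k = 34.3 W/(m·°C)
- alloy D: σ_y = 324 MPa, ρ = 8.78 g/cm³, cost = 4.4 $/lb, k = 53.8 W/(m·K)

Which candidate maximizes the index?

alloy P

Screen on constraints: cost ≤ 27 $/kg; k ≥ 21.8 W/(m·K). Survivors: alloy P, alloy D.
Putting every candidate on a common basis:
  alloy P: σ_y = 261.3 MPa, ρ = 3820 kg/m³
  alloy D: σ_y = 324.0 MPa, ρ = 8780 kg/m³
  alloy P: M = 4.23×10⁻³
  alloy D: M = 2.05×10⁻³
Alloy P has the largest M.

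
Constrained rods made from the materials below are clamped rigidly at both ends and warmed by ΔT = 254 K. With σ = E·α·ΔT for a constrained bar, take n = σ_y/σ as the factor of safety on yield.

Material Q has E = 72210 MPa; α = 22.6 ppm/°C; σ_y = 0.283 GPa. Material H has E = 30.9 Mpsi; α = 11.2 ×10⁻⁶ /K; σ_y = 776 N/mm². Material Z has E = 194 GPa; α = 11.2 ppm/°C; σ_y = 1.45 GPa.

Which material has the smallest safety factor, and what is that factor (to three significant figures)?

Per material, after unit conversion:
  material Q: E = 72.21, α = 22.6, σ_y = 283.0 → σ = 415 MPa, n = 0.683
  material H: E = 213.0, α = 11.2, σ_y = 776.0 → σ = 606 MPa, n = 1.28
  material Z: E = 194.0, α = 11.2, σ_y = 1450 → σ = 552 MPa, n = 2.63
The minimum is material Q at n = 0.683.

material Q, n = 0.683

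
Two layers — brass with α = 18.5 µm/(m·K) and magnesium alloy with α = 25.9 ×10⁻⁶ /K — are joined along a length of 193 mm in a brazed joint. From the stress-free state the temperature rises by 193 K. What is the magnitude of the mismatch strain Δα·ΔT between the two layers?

1.43×10⁻³

Δα = |18.5 − 25.9|×10⁻⁶/K = 7.40×10⁻⁶/K.
Mismatch strain = Δα·ΔT = 7.40×10⁻⁶ × 193.0 = 1.43×10⁻³.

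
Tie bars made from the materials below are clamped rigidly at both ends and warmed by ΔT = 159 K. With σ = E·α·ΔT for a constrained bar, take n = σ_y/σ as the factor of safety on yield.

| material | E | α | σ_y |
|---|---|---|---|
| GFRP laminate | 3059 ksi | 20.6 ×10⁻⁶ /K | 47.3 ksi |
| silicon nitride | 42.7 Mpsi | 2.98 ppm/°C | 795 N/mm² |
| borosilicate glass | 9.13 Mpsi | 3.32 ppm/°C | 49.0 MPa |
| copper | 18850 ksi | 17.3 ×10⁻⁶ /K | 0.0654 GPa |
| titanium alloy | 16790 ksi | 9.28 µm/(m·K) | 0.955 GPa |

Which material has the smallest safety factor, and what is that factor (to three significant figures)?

copper, n = 0.183

Per material, after unit conversion:
  GFRP laminate: E = 21.09, α = 20.6, σ_y = 326.1 → σ = 69.1 MPa, n = 4.72
  silicon nitride: E = 294.4, α = 2.98, σ_y = 795.0 → σ = 139 MPa, n = 5.70
  borosilicate glass: E = 62.95, α = 3.32, σ_y = 49.00 → σ = 33.2 MPa, n = 1.47
  copper: E = 130.0, α = 17.3, σ_y = 65.40 → σ = 357 MPa, n = 0.183
  titanium alloy: E = 115.8, α = 9.28, σ_y = 955.0 → σ = 171 MPa, n = 5.59
The minimum is copper at n = 0.183.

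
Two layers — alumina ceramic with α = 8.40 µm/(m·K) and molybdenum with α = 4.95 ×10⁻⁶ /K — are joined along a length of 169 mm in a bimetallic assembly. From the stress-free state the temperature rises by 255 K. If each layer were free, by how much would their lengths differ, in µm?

Δα = |8.40 − 4.95|×10⁻⁶/K = 3.45×10⁻⁶/K.
ΔL_mismatch = Δα·L·ΔT = 3.45×10⁻⁶ × 169.0 mm × 255.0 K = 149 µm.

149 µm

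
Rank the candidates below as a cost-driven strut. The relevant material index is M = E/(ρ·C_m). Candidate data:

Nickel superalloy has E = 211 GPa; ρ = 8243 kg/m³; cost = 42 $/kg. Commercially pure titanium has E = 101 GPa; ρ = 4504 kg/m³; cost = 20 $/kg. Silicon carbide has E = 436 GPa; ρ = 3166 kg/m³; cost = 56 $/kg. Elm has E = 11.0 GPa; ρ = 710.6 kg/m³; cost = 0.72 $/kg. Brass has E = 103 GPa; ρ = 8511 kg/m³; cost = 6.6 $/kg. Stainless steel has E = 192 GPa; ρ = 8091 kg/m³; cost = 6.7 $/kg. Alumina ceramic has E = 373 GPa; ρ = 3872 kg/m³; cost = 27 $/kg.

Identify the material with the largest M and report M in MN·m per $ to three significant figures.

elm, M = 21.5 MN·m per $

Evaluate M for each candidate:
  elm: M = 21.5 MN·m per $
  alumina ceramic: M = 3.57 MN·m per $
  stainless steel: M = 3.54 MN·m per $
  silicon carbide: M = 2.46 MN·m per $
  brass: M = 1.83 MN·m per $
  commercially pure titanium: M = 1.12 MN·m per $
  nickel superalloy: M = 0.609 MN·m per $
Elm has the largest M.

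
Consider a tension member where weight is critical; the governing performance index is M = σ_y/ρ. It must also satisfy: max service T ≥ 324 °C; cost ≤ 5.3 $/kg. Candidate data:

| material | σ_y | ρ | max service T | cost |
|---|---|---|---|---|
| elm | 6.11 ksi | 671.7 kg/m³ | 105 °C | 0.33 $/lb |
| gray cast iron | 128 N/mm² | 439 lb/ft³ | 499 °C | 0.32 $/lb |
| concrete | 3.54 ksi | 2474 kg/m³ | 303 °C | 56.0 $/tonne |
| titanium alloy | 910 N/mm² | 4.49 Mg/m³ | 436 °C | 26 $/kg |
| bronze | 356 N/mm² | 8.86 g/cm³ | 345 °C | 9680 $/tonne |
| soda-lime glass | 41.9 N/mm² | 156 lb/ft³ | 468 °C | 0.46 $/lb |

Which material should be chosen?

Screen on constraints: max service T ≥ 324 °C; cost ≤ 5.3 $/kg. Survivors: gray cast iron, soda-lime glass.
Putting every candidate on a common basis:
  gray cast iron: σ_y = 128.0 MPa, ρ = 7032 kg/m³
  soda-lime glass: σ_y = 41.90 MPa, ρ = 2499 kg/m³
  gray cast iron: M = 18.2 kN·m/kg
  soda-lime glass: M = 16.8 kN·m/kg
Gray cast iron ranks first.

gray cast iron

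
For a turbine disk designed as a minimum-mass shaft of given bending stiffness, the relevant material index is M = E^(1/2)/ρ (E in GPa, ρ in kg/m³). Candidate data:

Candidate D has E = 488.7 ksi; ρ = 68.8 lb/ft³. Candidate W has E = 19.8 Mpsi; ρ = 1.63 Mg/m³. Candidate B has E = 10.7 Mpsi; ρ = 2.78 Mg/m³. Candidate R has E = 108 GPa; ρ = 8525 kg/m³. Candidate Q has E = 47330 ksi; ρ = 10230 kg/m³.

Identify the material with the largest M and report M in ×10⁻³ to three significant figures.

Putting every candidate on a common basis:
  candidate D: E = 3.369 GPa, ρ = 1102 kg/m³
  candidate W: E = 136.5 GPa, ρ = 1630 kg/m³
  candidate B: E = 73.77 GPa, ρ = 2780 kg/m³
  candidate R: E = 108.0 GPa, ρ = 8525 kg/m³
  candidate Q: E = 326.3 GPa, ρ = 10230 kg/m³
  candidate W: M = 7.17×10⁻³
  candidate B: M = 3.09×10⁻³
  candidate Q: M = 1.77×10⁻³
  candidate D: M = 1.67×10⁻³
  candidate R: M = 1.22×10⁻³
Candidate W ranks first.

candidate W, M = 7.17×10⁻³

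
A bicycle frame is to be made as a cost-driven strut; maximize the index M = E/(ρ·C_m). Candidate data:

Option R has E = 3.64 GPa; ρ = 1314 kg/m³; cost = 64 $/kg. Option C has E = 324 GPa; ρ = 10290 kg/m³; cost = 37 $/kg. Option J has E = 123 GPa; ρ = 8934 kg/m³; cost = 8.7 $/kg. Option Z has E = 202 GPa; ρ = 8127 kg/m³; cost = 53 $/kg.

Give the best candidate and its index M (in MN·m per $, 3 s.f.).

option J, M = 1.58 MN·m per $

Per-candidate index values:
  option J: M = 1.58 MN·m per $
  option C: M = 0.851 MN·m per $
  option Z: M = 0.469 MN·m per $
  option R: M = 0.0433 MN·m per $
The maximum is for option J.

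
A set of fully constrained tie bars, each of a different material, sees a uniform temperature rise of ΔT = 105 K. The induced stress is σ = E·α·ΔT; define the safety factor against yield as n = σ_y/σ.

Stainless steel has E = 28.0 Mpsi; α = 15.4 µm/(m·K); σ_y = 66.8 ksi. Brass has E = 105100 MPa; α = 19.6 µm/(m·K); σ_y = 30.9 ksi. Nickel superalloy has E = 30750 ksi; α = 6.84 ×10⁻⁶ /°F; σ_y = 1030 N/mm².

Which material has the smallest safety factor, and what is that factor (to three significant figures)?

Per material, after unit conversion:
  stainless steel: E = 193.1, α = 15.4, σ_y = 460.6 → σ = 312 MPa, n = 1.48
  brass: E = 105.1, α = 19.6, σ_y = 213.0 → σ = 216 MPa, n = 0.985
  nickel superalloy: E = 212.0, α = 12.3, σ_y = 1030 → σ = 274 MPa, n = 3.76
Brass has the lowest safety factor, n = 0.985.

brass, n = 0.985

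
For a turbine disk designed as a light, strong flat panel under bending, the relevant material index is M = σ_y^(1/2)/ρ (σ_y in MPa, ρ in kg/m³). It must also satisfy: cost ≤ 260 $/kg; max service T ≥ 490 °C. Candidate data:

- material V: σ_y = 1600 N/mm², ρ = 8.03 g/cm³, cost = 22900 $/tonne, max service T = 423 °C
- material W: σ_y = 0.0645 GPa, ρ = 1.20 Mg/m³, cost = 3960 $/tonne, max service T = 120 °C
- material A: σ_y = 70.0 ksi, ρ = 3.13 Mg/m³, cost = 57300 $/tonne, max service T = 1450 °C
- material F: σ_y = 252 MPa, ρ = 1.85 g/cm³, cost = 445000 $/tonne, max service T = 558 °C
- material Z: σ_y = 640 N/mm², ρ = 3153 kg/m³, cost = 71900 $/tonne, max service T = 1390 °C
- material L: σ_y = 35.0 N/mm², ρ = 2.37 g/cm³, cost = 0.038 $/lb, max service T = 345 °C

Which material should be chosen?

Screen on constraints: cost ≤ 260 $/kg; max service T ≥ 490 °C. Survivors: material A, material Z.
Normalizing units and computing the index:
  material A: σ_y = 482.6 MPa, ρ = 3130 kg/m³
  material Z: σ_y = 640.0 MPa, ρ = 3153 kg/m³
  material Z: M = 8.02×10⁻³
  material A: M = 7.02×10⁻³
The maximum is for material Z.

material Z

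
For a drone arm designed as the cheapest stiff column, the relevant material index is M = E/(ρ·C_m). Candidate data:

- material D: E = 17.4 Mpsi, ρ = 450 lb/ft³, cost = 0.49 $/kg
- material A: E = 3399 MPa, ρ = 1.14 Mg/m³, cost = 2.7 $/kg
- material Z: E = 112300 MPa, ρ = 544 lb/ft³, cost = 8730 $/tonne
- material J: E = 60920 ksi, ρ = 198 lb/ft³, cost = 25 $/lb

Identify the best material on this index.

Putting every candidate on a common basis:
  material D: E = 120.0 GPa, ρ = 7208 kg/m³, cost = 0.4900 $/kg
  material A: E = 3.399 GPa, ρ = 1140 kg/m³, cost = 2.700 $/kg
  material Z: E = 112.3 GPa, ρ = 8714 kg/m³, cost = 8.730 $/kg
  material J: E = 420.0 GPa, ρ = 3172 kg/m³, cost = 55.11 $/kg
  material D: M = 34.0 MN·m per $
  material J: M = 2.40 MN·m per $
  material Z: M = 1.48 MN·m per $
  material A: M = 1.10 MN·m per $
Highest index: material D.

material D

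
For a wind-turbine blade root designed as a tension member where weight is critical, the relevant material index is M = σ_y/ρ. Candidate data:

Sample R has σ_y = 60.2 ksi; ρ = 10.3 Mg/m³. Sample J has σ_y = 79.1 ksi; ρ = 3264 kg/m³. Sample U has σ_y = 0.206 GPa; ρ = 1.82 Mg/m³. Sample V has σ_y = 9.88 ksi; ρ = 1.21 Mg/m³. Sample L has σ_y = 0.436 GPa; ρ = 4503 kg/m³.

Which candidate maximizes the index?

sample J

After converting to SI:
  sample R: σ_y = 415.1 MPa, ρ = 10300 kg/m³
  sample J: σ_y = 545.4 MPa, ρ = 3264 kg/m³
  sample U: σ_y = 206.0 MPa, ρ = 1820 kg/m³
  sample V: σ_y = 68.12 MPa, ρ = 1210 kg/m³
  sample L: σ_y = 436.0 MPa, ρ = 4503 kg/m³
  sample J: M = 167 kN·m/kg
  sample U: M = 113 kN·m/kg
  sample L: M = 96.8 kN·m/kg
  sample V: M = 56.3 kN·m/kg
  sample R: M = 40.3 kN·m/kg
Sample J ranks first.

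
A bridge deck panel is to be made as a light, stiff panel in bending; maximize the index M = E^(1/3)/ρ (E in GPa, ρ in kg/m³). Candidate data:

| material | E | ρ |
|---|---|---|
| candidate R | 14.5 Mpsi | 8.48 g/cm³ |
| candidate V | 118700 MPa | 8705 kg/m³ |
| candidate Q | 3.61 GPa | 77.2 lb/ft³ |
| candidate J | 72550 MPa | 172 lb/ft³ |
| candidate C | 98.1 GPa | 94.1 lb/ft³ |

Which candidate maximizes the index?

In SI units:
  candidate R: E = 99.97 GPa, ρ = 8480 kg/m³
  candidate V: E = 118.7 GPa, ρ = 8705 kg/m³
  candidate Q: E = 3.610 GPa, ρ = 1237 kg/m³
  candidate J: E = 72.55 GPa, ρ = 2755 kg/m³
  candidate C: E = 98.10 GPa, ρ = 1507 kg/m³
  candidate C: M = 3.06×10⁻³
  candidate J: M = 1.51×10⁻³
  candidate Q: M = 1.24×10⁻³
  candidate V: M = 0.565×10⁻³
  candidate R: M = 0.547×10⁻³
Candidate C ranks first.

candidate C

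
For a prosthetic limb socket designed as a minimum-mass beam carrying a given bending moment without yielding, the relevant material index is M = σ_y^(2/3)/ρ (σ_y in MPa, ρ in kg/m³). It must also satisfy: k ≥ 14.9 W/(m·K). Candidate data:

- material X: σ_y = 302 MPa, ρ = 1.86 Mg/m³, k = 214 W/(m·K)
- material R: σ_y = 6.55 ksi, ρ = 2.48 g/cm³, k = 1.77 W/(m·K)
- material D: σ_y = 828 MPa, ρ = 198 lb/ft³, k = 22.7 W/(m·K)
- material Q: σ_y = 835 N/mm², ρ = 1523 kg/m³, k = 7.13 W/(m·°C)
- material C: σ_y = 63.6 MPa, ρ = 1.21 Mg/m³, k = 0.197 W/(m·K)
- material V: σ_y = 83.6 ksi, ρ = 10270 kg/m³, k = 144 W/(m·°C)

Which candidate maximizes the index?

material D

Screen on constraints: k ≥ 14.9 W/(m·K). Survivors: material X, material D, material V.
Convert each candidate to consistent units, then evaluate M:
  material X: σ_y = 302.0 MPa, ρ = 1860 kg/m³
  material D: σ_y = 828.0 MPa, ρ = 3172 kg/m³
  material V: σ_y = 576.4 MPa, ρ = 10270 kg/m³
  material D: M = 27.8×10⁻³
  material X: M = 24.2×10⁻³
  material V: M = 6.74×10⁻³
Material D ranks first.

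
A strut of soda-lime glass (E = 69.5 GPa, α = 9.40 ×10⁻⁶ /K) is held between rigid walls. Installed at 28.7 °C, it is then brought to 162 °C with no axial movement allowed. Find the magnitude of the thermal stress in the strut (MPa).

87.1 MPa

ΔT = 133.3 K. Constrained thermal stress σ = E·α·ΔT = 69.50×10³ MPa × 9.40×10⁻⁶ × 133.3 = 87.1 MPa (compressive).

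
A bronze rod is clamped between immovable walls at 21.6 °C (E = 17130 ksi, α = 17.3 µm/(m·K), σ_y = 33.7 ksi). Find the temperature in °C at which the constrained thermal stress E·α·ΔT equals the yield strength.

135 °C

E = 17130 ksi = 118.1 GPa.
σ_y = 33.7 ksi = 232.4 MPa.
E·α·ΔT = 232.4 MPa ⇒ ΔT = 232.4 / (118.1×10³ × 17.3×10⁻⁶) = 113.7 K.
T = 21.6 + 113.7 = 135.3 °C.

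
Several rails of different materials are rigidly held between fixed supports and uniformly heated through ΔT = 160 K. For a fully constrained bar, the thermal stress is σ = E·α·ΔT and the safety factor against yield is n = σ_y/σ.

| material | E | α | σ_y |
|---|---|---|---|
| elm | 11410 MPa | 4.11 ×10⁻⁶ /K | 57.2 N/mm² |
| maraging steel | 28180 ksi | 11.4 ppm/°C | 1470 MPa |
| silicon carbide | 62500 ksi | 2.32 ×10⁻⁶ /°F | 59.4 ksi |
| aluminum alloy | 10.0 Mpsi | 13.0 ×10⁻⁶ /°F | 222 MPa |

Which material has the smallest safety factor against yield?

aluminum alloy

In consistent units (E in GPa, α in ×10⁻⁶/K, σ_y in MPa):
  elm: E = 11.41, α = 4.11, σ_y = 57.20 → σ = 7.50 MPa, n = 7.62
  maraging steel: E = 194.3, α = 11.4, σ_y = 1470 → σ = 354 MPa, n = 4.15
  silicon carbide: E = 430.9, α = 4.18, σ_y = 409.5 → σ = 288 MPa, n = 1.42
  aluminum alloy: E = 68.95, α = 23.4, σ_y = 222.0 → σ = 258 MPa, n = 0.860
Aluminum alloy has the lowest safety factor, n = 0.860.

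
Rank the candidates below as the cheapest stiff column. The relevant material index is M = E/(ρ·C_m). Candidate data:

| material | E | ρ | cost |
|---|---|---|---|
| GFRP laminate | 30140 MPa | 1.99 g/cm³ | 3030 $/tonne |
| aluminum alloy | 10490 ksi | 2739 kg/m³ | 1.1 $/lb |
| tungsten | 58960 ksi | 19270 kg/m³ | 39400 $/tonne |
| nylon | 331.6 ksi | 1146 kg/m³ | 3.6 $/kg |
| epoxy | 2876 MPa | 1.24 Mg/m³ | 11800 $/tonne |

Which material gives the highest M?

In SI units:
  GFRP laminate: E = 30.14 GPa, ρ = 1990 kg/m³, cost = 3.030 $/kg
  aluminum alloy: E = 72.33 GPa, ρ = 2739 kg/m³, cost = 2.425 $/kg
  tungsten: E = 406.5 GPa, ρ = 19270 kg/m³, cost = 39.40 $/kg
  nylon: E = 2.286 GPa, ρ = 1146 kg/m³, cost = 3.600 $/kg
  epoxy: E = 2.876 GPa, ρ = 1240 kg/m³, cost = 11.80 $/kg
  aluminum alloy: M = 10.9 MN·m per $
  GFRP laminate: M = 5.00 MN·m per $
  nylon: M = 0.554 MN·m per $
  tungsten: M = 0.535 MN·m per $
  epoxy: M = 0.197 MN·m per $
Highest index: aluminum alloy.

aluminum alloy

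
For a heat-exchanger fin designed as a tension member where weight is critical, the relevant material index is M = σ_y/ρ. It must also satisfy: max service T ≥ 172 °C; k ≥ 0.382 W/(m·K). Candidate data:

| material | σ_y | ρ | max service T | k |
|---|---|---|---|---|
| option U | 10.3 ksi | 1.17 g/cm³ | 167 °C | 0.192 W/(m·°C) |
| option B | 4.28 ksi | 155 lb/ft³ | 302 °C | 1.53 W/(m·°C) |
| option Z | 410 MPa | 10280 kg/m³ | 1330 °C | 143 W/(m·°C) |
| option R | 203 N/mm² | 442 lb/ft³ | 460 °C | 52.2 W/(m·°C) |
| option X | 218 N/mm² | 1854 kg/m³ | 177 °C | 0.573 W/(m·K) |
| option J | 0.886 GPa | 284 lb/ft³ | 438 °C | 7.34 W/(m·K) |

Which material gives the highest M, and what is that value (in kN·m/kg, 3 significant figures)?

option J, M = 195 kN·m/kg

Screen on constraints: max service T ≥ 172 °C; k ≥ 0.382 W/(m·K). Survivors: option B, option Z, option R, option X, option J.
Convert each candidate to consistent units, then evaluate M:
  option B: σ_y = 29.51 MPa, ρ = 2483 kg/m³
  option Z: σ_y = 410.0 MPa, ρ = 10280 kg/m³
  option R: σ_y = 203.0 MPa, ρ = 7080 kg/m³
  option X: σ_y = 218.0 MPa, ρ = 1854 kg/m³
  option J: σ_y = 886.0 MPa, ρ = 4549 kg/m³
  option J: M = 195 kN·m/kg
  option X: M = 118 kN·m/kg
  option Z: M = 39.9 kN·m/kg
  option R: M = 28.7 kN·m/kg
  option B: M = 11.9 kN·m/kg
Highest index: option J.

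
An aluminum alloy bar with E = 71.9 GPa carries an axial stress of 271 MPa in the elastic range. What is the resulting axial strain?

3.77×10⁻³

ε = σ/E = 271 / 71900 = 3.77×10⁻³.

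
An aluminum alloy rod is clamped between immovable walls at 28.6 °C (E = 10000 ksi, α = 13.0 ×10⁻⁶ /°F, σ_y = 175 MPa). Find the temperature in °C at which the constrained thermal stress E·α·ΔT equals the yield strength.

E = 10000 ksi = 68.95 GPa.
α = 13.0×10⁻⁶/°F × 9/5 = 23.4×10⁻⁶/K.
E·α·ΔT = 175.0 MPa ⇒ ΔT = 175.0 / (68.95×10³ × 23.4×10⁻⁶) = 108.5 K.
T = 28.6 + 108.5 = 137.1 °C.

137 °C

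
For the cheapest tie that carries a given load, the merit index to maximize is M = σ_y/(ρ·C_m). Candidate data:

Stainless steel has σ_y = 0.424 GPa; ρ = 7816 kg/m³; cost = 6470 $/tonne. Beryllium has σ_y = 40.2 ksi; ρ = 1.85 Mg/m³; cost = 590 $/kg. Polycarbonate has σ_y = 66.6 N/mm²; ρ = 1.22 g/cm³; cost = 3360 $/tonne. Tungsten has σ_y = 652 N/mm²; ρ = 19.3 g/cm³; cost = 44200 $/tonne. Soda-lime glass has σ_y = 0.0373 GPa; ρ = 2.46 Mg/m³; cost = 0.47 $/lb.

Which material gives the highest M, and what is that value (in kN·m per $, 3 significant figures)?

In SI units:
  stainless steel: σ_y = 424.0 MPa, ρ = 7816 kg/m³, cost = 6.470 $/kg
  beryllium: σ_y = 277.2 MPa, ρ = 1850 kg/m³, cost = 590.0 $/kg
  polycarbonate: σ_y = 66.60 MPa, ρ = 1220 kg/m³, cost = 3.360 $/kg
  tungsten: σ_y = 652.0 MPa, ρ = 19300 kg/m³, cost = 44.20 $/kg
  soda-lime glass: σ_y = 37.30 MPa, ρ = 2460 kg/m³, cost = 1.036 $/kg
  polycarbonate: M = 16.2 kN·m per $
  soda-lime glass: M = 14.6 kN·m per $
  stainless steel: M = 8.38 kN·m per $
  tungsten: M = 0.764 kN·m per $
  beryllium: M = 0.254 kN·m per $
Highest index: polycarbonate.

polycarbonate, M = 16.2 kN·m per $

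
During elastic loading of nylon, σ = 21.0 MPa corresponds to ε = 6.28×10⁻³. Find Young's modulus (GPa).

3.34 GPa

E = σ/ε = 21.0 MPa / 6.28×10⁻³ = 3344 MPa = 3.34 GPa.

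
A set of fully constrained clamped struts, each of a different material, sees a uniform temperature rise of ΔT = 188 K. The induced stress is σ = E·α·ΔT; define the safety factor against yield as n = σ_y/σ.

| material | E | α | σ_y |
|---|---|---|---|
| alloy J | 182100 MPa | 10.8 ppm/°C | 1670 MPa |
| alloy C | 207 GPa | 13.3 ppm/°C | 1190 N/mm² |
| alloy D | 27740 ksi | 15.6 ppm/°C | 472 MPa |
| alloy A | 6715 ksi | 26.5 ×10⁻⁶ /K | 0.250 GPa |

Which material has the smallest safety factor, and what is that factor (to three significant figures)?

alloy D, n = 0.841

With everything in SI (GPa, ×10⁻⁶/K, MPa):
  alloy J: E = 182.1, α = 10.8, σ_y = 1670 → σ = 370 MPa, n = 4.52
  alloy C: E = 207.0, α = 13.3, σ_y = 1190 → σ = 518 MPa, n = 2.30
  alloy D: E = 191.3, α = 15.6, σ_y = 472.0 → σ = 561 MPa, n = 0.841
  alloy A: E = 46.30, α = 26.5, σ_y = 250.0 → σ = 231 MPa, n = 1.08
Alloy D has the lowest safety factor, n = 0.841.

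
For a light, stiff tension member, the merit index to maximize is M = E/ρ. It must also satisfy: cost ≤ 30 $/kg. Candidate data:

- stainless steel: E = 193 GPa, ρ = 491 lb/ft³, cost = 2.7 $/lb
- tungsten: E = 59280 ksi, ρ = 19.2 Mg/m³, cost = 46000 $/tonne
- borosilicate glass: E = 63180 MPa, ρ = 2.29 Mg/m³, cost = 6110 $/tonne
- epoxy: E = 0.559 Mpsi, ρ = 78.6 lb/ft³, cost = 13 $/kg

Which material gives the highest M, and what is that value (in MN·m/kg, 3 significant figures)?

borosilicate glass, M = 27.6 MN·m/kg

Screen on constraints: cost ≤ 30 $/kg. Survivors: stainless steel, borosilicate glass, epoxy.
In SI units:
  stainless steel: E = 193.0 GPa, ρ = 7865 kg/m³
  borosilicate glass: E = 63.18 GPa, ρ = 2290 kg/m³
  epoxy: E = 3.854 GPa, ρ = 1259 kg/m³
  borosilicate glass: M = 27.6 MN·m/kg
  stainless steel: M = 24.5 MN·m/kg
  epoxy: M = 3.06 MN·m/kg
Borosilicate glass has the largest M.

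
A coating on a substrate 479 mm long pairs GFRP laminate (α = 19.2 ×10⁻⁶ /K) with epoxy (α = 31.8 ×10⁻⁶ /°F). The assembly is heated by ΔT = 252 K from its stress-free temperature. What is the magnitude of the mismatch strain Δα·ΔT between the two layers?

epoxy: α = 31.8×10⁻⁶/°F × 9/5 = 57.2×10⁻⁶/K.
Δα = |19.2 − 57.2|×10⁻⁶/K = 38.0×10⁻⁶/K.
Mismatch strain = Δα·ΔT = 38.0×10⁻⁶ × 252.0 = 9.59×10⁻³.

9.59×10⁻³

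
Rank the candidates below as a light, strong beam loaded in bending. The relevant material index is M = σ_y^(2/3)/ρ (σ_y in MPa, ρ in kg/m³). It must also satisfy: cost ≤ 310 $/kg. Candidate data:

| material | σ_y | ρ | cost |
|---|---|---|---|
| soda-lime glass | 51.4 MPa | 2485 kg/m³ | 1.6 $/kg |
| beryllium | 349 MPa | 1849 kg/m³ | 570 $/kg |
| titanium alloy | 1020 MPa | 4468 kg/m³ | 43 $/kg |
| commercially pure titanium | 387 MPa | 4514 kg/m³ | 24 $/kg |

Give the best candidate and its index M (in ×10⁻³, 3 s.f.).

titanium alloy, M = 22.7×10⁻³

Screen on constraints: cost ≤ 310 $/kg. Survivors: soda-lime glass, titanium alloy, commercially pure titanium.
Evaluate M for each candidate:
  titanium alloy: M = 22.7×10⁻³
  commercially pure titanium: M = 11.8×10⁻³
  soda-lime glass: M = 5.56×10⁻³
The maximum is for titanium alloy.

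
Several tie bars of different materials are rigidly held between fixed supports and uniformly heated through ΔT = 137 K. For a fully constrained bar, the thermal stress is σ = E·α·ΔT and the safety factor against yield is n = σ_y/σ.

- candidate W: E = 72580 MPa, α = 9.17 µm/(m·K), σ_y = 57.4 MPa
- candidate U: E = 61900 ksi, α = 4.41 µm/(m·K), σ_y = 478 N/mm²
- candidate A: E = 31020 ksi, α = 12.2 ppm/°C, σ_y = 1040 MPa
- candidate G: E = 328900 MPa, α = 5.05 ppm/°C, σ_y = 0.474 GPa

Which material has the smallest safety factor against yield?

With everything in SI (GPa, ×10⁻⁶/K, MPa):
  candidate W: E = 72.58, α = 9.17, σ_y = 57.40 → σ = 91.2 MPa, n = 0.630
  candidate U: E = 426.8, α = 4.41, σ_y = 478.0 → σ = 258 MPa, n = 1.85
  candidate A: E = 213.9, α = 12.2, σ_y = 1040 → σ = 357 MPa, n = 2.91
  candidate G: E = 328.9, α = 5.05, σ_y = 474.0 → σ = 228 MPa, n = 2.08
Candidate W has the lowest safety factor, n = 0.630.

candidate W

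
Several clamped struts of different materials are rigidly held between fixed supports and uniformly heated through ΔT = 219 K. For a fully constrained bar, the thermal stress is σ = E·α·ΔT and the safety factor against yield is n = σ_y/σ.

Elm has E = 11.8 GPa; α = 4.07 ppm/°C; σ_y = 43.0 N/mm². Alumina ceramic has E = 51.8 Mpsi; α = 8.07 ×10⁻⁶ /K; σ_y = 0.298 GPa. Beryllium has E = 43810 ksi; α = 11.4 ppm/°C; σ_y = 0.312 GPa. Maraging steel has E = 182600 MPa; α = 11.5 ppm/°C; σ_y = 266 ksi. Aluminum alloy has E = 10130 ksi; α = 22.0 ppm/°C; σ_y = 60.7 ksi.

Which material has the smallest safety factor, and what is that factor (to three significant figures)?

beryllium, n = 0.414

Per material, after unit conversion:
  elm: E = 11.80, α = 4.07, σ_y = 43.00 → σ = 10.5 MPa, n = 4.09
  alumina ceramic: E = 357.1, α = 8.07, σ_y = 298.0 → σ = 631 MPa, n = 0.472
  beryllium: E = 302.1, α = 11.4, σ_y = 312.0 → σ = 754 MPa, n = 0.414
  maraging steel: E = 182.6, α = 11.5, σ_y = 1834 → σ = 460 MPa, n = 3.99
  aluminum alloy: E = 69.84, α = 22.0, σ_y = 418.5 → σ = 337 MPa, n = 1.24
The minimum is beryllium at n = 0.414.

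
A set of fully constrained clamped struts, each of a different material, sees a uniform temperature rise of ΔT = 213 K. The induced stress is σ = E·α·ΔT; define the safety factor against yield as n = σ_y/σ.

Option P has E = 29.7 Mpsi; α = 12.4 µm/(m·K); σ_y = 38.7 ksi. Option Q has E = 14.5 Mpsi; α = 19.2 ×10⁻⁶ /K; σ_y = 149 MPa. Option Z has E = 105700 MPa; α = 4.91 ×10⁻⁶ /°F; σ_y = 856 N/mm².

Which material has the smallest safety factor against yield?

option Q

Converting E to GPa, α to ×10⁻⁶/K, σ_y to MPa, then σ and n for each:
  option P: E = 204.8, α = 12.4, σ_y = 266.8 → σ = 541 MPa, n = 0.493
  option Q: E = 99.97, α = 19.2, σ_y = 149.0 → σ = 409 MPa, n = 0.364
  option Z: E = 105.7, α = 8.84, σ_y = 856.0 → σ = 199 MPa, n = 4.30
The minimum is option Q at n = 0.364.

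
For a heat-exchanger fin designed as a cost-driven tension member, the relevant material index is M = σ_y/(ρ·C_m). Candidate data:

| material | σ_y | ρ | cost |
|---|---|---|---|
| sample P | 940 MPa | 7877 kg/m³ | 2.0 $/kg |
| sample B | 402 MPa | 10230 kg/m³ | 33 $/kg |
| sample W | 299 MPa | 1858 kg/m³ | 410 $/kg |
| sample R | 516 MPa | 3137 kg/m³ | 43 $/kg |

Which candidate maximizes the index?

sample P

Evaluate M for each candidate:
  sample P: M = 59.7 kN·m per $
  sample R: M = 3.83 kN·m per $
  sample B: M = 1.19 kN·m per $
  sample W: M = 0.393 kN·m per $
Highest index: sample P.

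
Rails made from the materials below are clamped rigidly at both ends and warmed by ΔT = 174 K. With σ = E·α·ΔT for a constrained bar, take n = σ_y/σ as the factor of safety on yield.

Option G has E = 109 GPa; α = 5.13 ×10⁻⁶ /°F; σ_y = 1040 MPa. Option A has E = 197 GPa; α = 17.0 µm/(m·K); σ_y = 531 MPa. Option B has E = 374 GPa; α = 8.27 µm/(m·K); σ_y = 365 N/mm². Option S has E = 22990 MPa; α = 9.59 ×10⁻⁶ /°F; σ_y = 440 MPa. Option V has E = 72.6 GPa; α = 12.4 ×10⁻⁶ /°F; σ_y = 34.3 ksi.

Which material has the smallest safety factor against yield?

In consistent units (E in GPa, α in ×10⁻⁶/K, σ_y in MPa):
  option G: E = 109.0, α = 9.23, σ_y = 1040 → σ = 175 MPa, n = 5.94
  option A: E = 197.0, α = 17.0, σ_y = 531.0 → σ = 583 MPa, n = 0.911
  option B: E = 374.0, α = 8.27, σ_y = 365.0 → σ = 538 MPa, n = 0.678
  option S: E = 22.99, α = 17.3, σ_y = 440.0 → σ = 69.1 MPa, n = 6.37
  option V: E = 72.60, α = 22.3, σ_y = 236.5 → σ = 282 MPa, n = 0.839
The minimum is option B at n = 0.678.

option B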